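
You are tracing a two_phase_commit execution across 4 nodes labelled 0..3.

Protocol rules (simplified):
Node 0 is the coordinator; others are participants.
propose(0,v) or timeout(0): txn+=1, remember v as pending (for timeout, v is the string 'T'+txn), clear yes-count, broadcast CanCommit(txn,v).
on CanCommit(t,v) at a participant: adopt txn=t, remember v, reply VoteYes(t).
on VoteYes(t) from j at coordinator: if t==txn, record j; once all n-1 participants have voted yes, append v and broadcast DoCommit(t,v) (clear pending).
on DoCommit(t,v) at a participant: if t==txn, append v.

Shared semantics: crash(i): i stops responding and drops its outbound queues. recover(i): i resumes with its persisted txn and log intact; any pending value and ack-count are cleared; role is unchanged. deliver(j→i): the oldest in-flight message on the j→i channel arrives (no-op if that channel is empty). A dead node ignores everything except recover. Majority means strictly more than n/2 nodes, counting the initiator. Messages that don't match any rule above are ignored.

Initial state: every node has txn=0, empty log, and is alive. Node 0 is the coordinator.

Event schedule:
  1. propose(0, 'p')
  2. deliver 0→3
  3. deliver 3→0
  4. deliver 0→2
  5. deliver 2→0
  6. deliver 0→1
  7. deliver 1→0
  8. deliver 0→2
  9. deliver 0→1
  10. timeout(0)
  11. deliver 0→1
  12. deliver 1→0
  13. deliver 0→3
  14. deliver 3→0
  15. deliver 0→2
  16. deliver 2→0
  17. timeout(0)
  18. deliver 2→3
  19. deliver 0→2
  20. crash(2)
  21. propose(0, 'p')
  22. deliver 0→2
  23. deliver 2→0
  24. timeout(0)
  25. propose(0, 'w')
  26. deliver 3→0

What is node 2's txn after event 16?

2

[1] propose(0,'p') → N0(coor t1 [-])
[2] deliver 0→3 → N3(part t1 [-])
[3] deliver 3→0 → ∅
[4] deliver 0→2 → N2(part t1 [-])
[5] deliver 2→0 → ∅
[6] deliver 0→1 → N1(part t1 [-])
[7] deliver 1→0 → N0(coor t1 [p])
[8] deliver 0→2 → N2(part t1 [p])
[9] deliver 0→1 → N1(part t1 [p])
[10] timeout(0) → N0(coor t2 [p])
[11] deliver 0→1 → N1(part t2 [p])
[12] deliver 1→0 → ∅
[13] deliver 0→3 → N3(part t1 [p])
[14] deliver 3→0 → ∅
[15] deliver 0→2 → N2(part t2 [p])
[16] deliver 2→0 → ∅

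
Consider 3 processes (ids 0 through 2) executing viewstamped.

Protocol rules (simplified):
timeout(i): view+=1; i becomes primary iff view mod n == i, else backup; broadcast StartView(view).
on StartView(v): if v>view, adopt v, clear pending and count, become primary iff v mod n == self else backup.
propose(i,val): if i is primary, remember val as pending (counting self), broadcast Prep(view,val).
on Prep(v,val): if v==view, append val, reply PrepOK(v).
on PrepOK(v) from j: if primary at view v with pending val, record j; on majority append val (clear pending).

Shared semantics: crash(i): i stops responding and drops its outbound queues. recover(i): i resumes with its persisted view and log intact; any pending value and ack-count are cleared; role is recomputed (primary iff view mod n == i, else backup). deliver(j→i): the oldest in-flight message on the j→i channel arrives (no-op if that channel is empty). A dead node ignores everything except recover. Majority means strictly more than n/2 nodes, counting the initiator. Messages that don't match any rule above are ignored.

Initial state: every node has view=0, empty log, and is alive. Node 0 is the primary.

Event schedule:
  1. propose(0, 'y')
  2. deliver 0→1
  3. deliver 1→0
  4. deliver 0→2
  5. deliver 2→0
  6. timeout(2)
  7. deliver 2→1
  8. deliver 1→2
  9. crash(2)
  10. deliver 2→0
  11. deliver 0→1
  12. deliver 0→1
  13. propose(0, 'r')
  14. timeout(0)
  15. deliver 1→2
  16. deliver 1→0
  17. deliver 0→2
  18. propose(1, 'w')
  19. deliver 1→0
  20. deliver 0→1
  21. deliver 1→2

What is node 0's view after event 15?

1. propose(0,'y'):  nop
2. deliver 0→1:  <1:back v0 y>
3. deliver 1→0:  <0:prim v0 y>
4. deliver 0→2:  <2:back v0 y>
5. deliver 2→0:  nop
6. timeout(2):  <2:back v1 y>
7. deliver 2→1:  <1:prim v1 y>
8. deliver 1→2:  nop
9. crash(2):  <2:✗back v1 y>
10. deliver 2→0:  nop
11. deliver 0→1:  nop
12. deliver 0→1:  nop
13. propose(0,'r'):  nop
14. timeout(0):  <0:back v1 y>
15. deliver 1→2:  nop

1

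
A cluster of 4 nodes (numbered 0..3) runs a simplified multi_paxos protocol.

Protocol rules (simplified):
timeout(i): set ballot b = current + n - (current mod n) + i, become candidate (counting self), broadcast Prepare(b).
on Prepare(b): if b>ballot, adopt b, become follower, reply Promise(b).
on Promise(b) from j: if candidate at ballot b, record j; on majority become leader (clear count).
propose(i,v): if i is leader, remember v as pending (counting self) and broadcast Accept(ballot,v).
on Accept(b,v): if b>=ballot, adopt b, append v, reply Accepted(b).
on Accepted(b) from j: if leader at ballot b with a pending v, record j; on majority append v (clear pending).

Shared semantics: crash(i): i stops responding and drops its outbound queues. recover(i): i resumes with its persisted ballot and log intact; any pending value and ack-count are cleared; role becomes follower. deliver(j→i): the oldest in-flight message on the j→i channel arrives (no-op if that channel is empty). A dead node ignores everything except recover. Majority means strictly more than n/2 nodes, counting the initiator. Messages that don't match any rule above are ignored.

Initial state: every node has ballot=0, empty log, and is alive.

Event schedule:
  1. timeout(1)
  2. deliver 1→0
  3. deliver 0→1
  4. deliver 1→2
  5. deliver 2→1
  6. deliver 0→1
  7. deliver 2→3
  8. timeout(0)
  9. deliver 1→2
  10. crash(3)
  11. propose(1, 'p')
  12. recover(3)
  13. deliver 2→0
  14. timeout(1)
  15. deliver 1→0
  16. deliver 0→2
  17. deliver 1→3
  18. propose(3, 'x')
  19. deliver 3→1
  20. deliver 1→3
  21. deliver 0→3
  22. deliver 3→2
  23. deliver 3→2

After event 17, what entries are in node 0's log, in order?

1. timeout(1):  <1:cand b5 ->
2. deliver 1→0:  <0:foll b5 ->
3. deliver 0→1:  nop
4. deliver 1→2:  <2:foll b5 ->
5. deliver 2→1:  <1:lead b5 ->
6. deliver 0→1:  nop
7. deliver 2→3:  nop
8. timeout(0):  <0:cand b8 ->
9. deliver 1→2:  nop
10. crash(3):  <3:✗foll b0 ->
11. propose(1,'p'):  nop
12. recover(3):  <3:foll b0 ->
13. deliver 2→0:  nop
14. timeout(1):  <1:cand b9 ->
15. deliver 1→0:  nop
16. deliver 0→2:  <2:foll b8 ->
17. deliver 1→3:  <3:foll b5 ->

empty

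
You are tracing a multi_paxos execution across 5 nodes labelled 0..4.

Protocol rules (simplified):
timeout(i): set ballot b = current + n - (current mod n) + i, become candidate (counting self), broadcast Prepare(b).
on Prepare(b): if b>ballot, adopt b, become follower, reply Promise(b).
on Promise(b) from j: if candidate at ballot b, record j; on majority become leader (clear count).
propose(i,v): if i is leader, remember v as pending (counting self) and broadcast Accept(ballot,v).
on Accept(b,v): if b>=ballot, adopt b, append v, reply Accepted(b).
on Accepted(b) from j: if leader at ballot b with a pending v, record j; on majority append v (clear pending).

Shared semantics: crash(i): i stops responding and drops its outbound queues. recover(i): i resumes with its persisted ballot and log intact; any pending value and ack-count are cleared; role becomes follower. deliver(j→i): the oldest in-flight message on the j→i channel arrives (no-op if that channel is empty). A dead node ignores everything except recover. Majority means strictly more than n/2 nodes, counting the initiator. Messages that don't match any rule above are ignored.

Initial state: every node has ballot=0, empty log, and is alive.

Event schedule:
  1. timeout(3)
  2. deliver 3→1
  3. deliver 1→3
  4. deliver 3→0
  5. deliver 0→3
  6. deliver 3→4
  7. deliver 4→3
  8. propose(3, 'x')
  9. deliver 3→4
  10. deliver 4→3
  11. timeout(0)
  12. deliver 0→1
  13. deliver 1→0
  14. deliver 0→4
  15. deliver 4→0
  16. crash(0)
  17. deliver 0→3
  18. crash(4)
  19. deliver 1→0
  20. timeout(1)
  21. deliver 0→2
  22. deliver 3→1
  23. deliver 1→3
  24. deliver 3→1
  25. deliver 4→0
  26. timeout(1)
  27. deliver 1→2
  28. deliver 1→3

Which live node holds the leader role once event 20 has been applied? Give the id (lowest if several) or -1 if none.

3

1. timeout(3):  <3:cand b8 ->
2. deliver 3→1:  <1:foll b8 ->
3. deliver 1→3:  nop
4. deliver 3→0:  <0:foll b8 ->
5. deliver 0→3:  <3:lead b8 ->
6. deliver 3→4:  <4:foll b8 ->
7. deliver 4→3:  nop
8. propose(3,'x'):  nop
9. deliver 3→4:  <4:foll b8 x>
10. deliver 4→3:  nop
11. timeout(0):  <0:cand b10 ->
12. deliver 0→1:  <1:foll b10 ->
13. deliver 1→0:  nop
14. deliver 0→4:  <4:foll b10 x>
15. deliver 4→0:  <0:lead b10 ->
16. crash(0):  <0:✗lead b10 ->
17. deliver 0→3:  nop
18. crash(4):  <4:✗foll b10 x>
19. deliver 1→0:  nop
20. timeout(1):  <1:cand b16 ->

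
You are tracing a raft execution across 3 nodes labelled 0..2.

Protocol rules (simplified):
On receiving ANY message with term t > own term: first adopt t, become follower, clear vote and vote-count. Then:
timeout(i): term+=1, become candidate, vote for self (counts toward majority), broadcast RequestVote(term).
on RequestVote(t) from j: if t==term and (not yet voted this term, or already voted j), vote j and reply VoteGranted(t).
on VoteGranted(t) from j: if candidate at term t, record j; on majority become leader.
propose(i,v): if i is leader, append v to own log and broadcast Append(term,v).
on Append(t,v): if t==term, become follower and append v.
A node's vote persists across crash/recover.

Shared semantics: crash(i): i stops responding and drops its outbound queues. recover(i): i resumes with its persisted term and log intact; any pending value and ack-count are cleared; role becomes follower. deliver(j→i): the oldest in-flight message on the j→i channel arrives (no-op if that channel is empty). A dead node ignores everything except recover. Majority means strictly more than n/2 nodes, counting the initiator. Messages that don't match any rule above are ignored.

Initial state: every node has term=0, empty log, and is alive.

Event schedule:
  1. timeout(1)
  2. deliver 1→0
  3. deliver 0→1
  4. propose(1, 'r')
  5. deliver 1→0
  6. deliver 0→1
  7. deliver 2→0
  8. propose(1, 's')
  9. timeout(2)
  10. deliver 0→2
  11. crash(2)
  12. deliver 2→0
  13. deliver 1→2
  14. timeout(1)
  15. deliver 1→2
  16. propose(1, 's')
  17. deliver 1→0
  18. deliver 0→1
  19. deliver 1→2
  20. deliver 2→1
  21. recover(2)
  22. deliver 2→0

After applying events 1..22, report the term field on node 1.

2

step 1 timeout(1): 1={cand,t=1,log=-}
step 2 deliver 1→0: 0={foll,t=1,log=-}
step 3 deliver 0→1: 1={lead,t=1,log=-}
step 4 propose(1,'r'): 1={lead,t=1,log=r}
step 5 deliver 1→0: 0={foll,t=1,log=r}
step 6 deliver 0→1: —
step 7 deliver 2→0: —
step 8 propose(1,'s'): 1={lead,t=1,log=r,s}
step 9 timeout(2): 2={cand,t=1,log=-}
step 10 deliver 0→2: —
step 11 crash(2): 2={✗cand,t=1,log=-}
step 12 deliver 2→0: —
step 13 deliver 1→2: —
step 14 timeout(1): 1={cand,t=2,log=r,s}
step 15 deliver 1→2: —
step 16 propose(1,'s'): —
step 17 deliver 1→0: 0={foll,t=1,log=r,s}
step 18 deliver 0→1: —
step 19 deliver 1→2: —
step 20 deliver 2→1: —
step 21 recover(2): 2={foll,t=1,log=-}
step 22 deliver 2→0: —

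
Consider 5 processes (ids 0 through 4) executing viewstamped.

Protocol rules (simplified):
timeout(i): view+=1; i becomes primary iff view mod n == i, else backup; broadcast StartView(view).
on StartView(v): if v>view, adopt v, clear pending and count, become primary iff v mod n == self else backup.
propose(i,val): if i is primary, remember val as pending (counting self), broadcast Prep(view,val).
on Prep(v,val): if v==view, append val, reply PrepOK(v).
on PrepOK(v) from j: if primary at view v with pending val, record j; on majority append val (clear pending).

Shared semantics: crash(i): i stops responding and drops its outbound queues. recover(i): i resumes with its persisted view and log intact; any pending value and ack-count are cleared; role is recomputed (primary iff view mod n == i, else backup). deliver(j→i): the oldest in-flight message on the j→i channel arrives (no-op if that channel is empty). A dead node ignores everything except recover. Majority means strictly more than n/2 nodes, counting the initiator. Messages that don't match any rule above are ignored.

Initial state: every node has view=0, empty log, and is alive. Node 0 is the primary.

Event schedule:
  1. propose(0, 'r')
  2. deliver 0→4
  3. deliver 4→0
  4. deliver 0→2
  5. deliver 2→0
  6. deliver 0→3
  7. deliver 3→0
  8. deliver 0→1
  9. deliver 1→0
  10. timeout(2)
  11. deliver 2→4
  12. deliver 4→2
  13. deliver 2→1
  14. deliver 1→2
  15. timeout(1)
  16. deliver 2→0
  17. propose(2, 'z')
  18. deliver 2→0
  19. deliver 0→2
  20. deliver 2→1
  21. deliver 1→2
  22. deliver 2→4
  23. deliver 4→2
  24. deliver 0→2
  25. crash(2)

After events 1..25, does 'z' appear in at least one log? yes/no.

no

after 1 — propose(0,'r'): ·
after 2 — deliver 0→4: n4:back/v0/[r]
after 3 — deliver 4→0: ·
after 4 — deliver 0→2: n2:back/v0/[r]
after 5 — deliver 2→0: n0:prim/v0/[r]
after 6 — deliver 0→3: n3:back/v0/[r]
after 7 — deliver 3→0: ·
after 8 — deliver 0→1: n1:back/v0/[r]
after 9 — deliver 1→0: ·
after 10 — timeout(2): n2:back/v1/[r]
after 11 — deliver 2→4: n4:back/v1/[r]
after 12 — deliver 4→2: ·
after 13 — deliver 2→1: n1:prim/v1/[r]
after 14 — deliver 1→2: ·
after 15 — timeout(1): n1:back/v2/[r]
after 16 — deliver 2→0: n0:back/v1/[r]
after 17 — propose(2,'z'): ·
after 18 — deliver 2→0: ·
after 19 — deliver 0→2: ·
after 20 — deliver 2→1: ·
after 21 — deliver 1→2: n2:prim/v2/[r]
after 22 — deliver 2→4: ·
after 23 — deliver 4→2: ·
after 24 — deliver 0→2: ·
after 25 — crash(2): n2:✗prim/v2/[r]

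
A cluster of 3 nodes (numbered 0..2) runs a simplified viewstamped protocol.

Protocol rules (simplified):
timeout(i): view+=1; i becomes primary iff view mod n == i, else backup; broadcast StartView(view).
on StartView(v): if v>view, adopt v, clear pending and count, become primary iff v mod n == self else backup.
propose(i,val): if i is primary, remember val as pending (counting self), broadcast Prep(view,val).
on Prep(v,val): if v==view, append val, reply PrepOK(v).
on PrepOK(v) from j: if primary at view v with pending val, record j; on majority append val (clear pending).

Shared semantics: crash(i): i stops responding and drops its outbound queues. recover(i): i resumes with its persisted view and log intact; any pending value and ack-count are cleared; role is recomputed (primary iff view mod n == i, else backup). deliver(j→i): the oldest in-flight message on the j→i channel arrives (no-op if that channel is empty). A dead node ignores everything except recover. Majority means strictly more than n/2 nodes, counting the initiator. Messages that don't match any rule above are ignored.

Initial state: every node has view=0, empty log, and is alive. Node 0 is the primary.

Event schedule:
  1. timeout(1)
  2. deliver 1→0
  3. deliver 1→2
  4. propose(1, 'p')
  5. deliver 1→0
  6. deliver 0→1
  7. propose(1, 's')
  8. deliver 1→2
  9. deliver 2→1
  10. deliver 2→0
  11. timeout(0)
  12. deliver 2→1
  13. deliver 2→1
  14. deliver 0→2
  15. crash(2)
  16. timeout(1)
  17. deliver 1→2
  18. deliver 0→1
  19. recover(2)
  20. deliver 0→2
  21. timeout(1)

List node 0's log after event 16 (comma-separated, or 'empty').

p

1. timeout(1):  <1:prim v1 ->
2. deliver 1→0:  <0:back v1 ->
3. deliver 1→2:  <2:back v1 ->
4. propose(1,'p'):  nop
5. deliver 1→0:  <0:back v1 p>
6. deliver 0→1:  <1:prim v1 p>
7. propose(1,'s'):  nop
8. deliver 1→2:  <2:back v1 p>
9. deliver 2→1:  <1:prim v1 p,s>
10. deliver 2→0:  nop
11. timeout(0):  <0:back v2 p>
12. deliver 2→1:  nop
13. deliver 2→1:  nop
14. deliver 0→2:  <2:prim v2 p>
15. crash(2):  <2:✗prim v2 p>
16. timeout(1):  <1:back v2 p,s>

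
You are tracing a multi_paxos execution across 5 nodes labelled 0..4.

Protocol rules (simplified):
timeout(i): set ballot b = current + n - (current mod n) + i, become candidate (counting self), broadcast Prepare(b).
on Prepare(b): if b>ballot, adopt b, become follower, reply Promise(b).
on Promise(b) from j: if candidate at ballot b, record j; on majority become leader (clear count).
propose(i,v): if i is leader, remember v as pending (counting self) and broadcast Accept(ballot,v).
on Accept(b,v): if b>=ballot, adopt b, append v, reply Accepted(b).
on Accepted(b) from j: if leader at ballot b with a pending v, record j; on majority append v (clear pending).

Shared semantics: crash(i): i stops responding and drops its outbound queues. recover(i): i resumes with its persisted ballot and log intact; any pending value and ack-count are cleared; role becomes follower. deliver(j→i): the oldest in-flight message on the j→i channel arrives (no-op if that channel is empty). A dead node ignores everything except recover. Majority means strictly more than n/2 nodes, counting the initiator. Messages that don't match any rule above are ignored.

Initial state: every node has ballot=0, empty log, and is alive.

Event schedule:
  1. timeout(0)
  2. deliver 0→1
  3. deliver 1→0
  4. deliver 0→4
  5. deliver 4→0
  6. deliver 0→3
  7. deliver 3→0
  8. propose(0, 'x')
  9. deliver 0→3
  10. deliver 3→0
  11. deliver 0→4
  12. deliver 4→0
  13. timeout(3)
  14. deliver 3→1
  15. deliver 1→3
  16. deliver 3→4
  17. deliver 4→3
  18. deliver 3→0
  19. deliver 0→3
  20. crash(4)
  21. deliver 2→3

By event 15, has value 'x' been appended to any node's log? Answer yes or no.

yes

e1 timeout(0): 0[cand,b=5,-]
e2 deliver 0→1: 1[foll,b=5,-]
e3 deliver 1→0: ·
e4 deliver 0→4: 4[foll,b=5,-]
e5 deliver 4→0: 0[lead,b=5,-]
e6 deliver 0→3: 3[foll,b=5,-]
e7 deliver 3→0: ·
e8 propose(0,'x'): ·
e9 deliver 0→3: 3[foll,b=5,x]
e10 deliver 3→0: ·
e11 deliver 0→4: 4[foll,b=5,x]
e12 deliver 4→0: 0[lead,b=5,x]
e13 timeout(3): 3[cand,b=13,x]
e14 deliver 3→1: 1[foll,b=13,-]
e15 deliver 1→3: ·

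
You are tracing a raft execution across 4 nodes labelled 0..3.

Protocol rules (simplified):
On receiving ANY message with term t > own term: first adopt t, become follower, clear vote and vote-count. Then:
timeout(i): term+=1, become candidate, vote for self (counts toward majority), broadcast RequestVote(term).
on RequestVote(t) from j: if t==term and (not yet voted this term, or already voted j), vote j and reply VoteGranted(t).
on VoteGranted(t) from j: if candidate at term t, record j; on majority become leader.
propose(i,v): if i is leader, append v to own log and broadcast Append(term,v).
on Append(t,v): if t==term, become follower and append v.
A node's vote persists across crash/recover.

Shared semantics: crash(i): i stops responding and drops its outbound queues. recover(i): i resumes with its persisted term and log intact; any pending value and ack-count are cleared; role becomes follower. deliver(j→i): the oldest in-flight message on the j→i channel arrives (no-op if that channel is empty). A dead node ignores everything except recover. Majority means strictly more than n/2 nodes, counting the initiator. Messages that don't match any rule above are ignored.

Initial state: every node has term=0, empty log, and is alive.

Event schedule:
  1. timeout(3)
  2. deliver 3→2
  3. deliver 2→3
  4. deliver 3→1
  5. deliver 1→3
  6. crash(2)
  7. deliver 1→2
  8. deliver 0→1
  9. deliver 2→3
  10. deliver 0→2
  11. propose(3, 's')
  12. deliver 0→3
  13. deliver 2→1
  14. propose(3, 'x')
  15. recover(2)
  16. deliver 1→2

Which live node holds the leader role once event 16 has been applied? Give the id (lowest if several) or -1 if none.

3

step 1 timeout(3): 3={cand,t=1,log=-}
step 2 deliver 3→2: 2={foll,t=1,log=-}
step 3 deliver 2→3: —
step 4 deliver 3→1: 1={foll,t=1,log=-}
step 5 deliver 1→3: 3={lead,t=1,log=-}
step 6 crash(2): 2={✗foll,t=1,log=-}
step 7 deliver 1→2: —
step 8 deliver 0→1: —
step 9 deliver 2→3: —
step 10 deliver 0→2: —
step 11 propose(3,'s'): 3={lead,t=1,log=s}
step 12 deliver 0→3: —
step 13 deliver 2→1: —
step 14 propose(3,'x'): 3={lead,t=1,log=s,x}
step 15 recover(2): 2={foll,t=1,log=-}
step 16 deliver 1→2: —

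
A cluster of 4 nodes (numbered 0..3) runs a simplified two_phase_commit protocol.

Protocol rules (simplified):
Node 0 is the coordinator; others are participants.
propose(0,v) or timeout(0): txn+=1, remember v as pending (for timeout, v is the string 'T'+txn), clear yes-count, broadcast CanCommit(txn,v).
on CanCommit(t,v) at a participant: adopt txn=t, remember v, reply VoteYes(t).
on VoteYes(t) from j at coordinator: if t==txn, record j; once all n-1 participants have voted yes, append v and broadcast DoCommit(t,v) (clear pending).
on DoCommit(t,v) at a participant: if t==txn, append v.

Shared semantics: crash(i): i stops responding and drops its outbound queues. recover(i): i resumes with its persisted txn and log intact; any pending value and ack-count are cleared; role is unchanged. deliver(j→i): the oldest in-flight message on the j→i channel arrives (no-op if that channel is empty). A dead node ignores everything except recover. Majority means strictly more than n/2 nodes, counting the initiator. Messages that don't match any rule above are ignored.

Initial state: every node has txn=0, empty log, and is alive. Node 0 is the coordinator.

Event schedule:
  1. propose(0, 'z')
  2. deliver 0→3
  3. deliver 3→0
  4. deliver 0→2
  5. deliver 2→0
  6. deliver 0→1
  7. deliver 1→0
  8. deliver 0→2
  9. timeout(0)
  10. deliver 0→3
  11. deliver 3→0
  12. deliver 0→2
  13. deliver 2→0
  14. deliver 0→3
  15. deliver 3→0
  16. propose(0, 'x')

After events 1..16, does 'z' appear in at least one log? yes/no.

step 1 propose(0,'z'): 0={coor,t=1,log=-}
step 2 deliver 0→3: 3={part,t=1,log=-}
step 3 deliver 3→0: —
step 4 deliver 0→2: 2={part,t=1,log=-}
step 5 deliver 2→0: —
step 6 deliver 0→1: 1={part,t=1,log=-}
step 7 deliver 1→0: 0={coor,t=1,log=z}
step 8 deliver 0→2: 2={part,t=1,log=z}
step 9 timeout(0): 0={coor,t=2,log=z}
step 10 deliver 0→3: 3={part,t=1,log=z}
step 11 deliver 3→0: —
step 12 deliver 0→2: 2={part,t=2,log=z}
step 13 deliver 2→0: —
step 14 deliver 0→3: 3={part,t=2,log=z}
step 15 deliver 3→0: —
step 16 propose(0,'x'): 0={coor,t=3,log=z}

yes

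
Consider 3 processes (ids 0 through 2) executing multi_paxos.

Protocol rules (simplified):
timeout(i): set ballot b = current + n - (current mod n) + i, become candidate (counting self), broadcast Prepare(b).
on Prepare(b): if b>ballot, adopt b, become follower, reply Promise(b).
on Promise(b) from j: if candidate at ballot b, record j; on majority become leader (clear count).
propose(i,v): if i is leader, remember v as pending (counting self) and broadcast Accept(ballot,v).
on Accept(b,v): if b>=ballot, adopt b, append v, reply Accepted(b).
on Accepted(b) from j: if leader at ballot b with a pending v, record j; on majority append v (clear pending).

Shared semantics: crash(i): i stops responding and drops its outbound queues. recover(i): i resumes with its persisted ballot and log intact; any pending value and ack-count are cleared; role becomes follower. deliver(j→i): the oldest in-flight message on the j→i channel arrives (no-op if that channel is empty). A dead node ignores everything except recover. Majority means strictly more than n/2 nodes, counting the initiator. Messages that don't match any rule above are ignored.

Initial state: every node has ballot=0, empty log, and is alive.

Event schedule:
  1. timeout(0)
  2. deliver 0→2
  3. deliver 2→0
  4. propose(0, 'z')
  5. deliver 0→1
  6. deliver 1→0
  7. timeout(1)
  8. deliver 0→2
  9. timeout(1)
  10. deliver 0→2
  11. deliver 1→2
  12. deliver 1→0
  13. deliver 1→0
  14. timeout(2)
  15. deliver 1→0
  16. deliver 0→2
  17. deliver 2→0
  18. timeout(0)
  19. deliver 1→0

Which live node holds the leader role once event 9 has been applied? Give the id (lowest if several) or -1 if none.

e1 timeout(0): 0[cand,b=3,-]
e2 deliver 0→2: 2[foll,b=3,-]
e3 deliver 2→0: 0[lead,b=3,-]
e4 propose(0,'z'): ·
e5 deliver 0→1: 1[foll,b=3,-]
e6 deliver 1→0: ·
e7 timeout(1): 1[cand,b=7,-]
e8 deliver 0→2: 2[foll,b=3,z]
e9 timeout(1): 1[cand,b=10,-]

0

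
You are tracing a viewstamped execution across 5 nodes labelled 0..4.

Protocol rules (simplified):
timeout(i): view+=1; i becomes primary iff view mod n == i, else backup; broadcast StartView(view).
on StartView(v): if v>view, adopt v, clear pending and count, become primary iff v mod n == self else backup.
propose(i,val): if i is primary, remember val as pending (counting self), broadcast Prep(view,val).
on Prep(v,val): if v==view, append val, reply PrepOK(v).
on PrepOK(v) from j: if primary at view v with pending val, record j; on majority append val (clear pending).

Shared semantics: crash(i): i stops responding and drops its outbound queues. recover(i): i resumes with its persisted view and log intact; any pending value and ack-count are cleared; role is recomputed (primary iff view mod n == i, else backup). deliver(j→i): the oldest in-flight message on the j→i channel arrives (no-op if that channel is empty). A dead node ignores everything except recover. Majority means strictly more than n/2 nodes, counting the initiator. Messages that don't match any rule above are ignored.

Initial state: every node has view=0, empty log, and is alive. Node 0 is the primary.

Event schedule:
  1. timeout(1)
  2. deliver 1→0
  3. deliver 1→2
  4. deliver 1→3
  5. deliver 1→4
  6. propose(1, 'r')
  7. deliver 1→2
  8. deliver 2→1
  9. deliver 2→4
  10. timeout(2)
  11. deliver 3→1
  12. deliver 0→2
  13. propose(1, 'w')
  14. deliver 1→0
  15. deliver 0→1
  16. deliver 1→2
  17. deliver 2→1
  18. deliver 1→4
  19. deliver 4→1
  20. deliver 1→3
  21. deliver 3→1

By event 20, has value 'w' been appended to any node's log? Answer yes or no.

step 1 timeout(1): 1={prim,v=1,log=-}
step 2 deliver 1→0: 0={back,v=1,log=-}
step 3 deliver 1→2: 2={back,v=1,log=-}
step 4 deliver 1→3: 3={back,v=1,log=-}
step 5 deliver 1→4: 4={back,v=1,log=-}
step 6 propose(1,'r'): —
step 7 deliver 1→2: 2={back,v=1,log=r}
step 8 deliver 2→1: —
step 9 deliver 2→4: —
step 10 timeout(2): 2={prim,v=2,log=r}
step 11 deliver 3→1: —
step 12 deliver 0→2: —
step 13 propose(1,'w'): —
step 14 deliver 1→0: 0={back,v=1,log=r}
step 15 deliver 0→1: —
step 16 deliver 1→2: —
step 17 deliver 2→1: 1={back,v=2,log=-}
step 18 deliver 1→4: 4={back,v=1,log=r}
step 19 deliver 4→1: —
step 20 deliver 1→3: 3={back,v=1,log=r}

no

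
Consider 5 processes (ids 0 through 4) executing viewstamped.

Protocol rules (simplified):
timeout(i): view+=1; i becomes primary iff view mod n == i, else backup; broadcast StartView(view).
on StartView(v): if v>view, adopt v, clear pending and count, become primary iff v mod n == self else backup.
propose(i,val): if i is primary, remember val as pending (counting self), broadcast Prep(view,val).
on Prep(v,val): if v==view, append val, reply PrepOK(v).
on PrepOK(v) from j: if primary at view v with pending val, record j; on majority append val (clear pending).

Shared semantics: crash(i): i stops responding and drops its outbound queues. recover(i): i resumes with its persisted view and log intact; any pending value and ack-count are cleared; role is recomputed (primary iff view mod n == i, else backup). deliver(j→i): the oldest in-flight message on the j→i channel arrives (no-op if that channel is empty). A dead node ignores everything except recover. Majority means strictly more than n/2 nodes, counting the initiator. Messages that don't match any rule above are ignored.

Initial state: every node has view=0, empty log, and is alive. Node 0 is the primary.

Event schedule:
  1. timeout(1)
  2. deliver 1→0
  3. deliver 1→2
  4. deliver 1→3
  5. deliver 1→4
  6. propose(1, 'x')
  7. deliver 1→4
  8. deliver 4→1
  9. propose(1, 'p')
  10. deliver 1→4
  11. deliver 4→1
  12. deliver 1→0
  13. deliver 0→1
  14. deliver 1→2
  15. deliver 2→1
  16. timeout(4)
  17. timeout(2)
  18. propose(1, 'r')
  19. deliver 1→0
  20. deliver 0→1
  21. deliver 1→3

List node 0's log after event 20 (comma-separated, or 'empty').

x,p

after 1 — timeout(1): n1:prim/v1/[-]
after 2 — deliver 1→0: n0:back/v1/[-]
after 3 — deliver 1→2: n2:back/v1/[-]
after 4 — deliver 1→3: n3:back/v1/[-]
after 5 — deliver 1→4: n4:back/v1/[-]
after 6 — propose(1,'x'): ·
after 7 — deliver 1→4: n4:back/v1/[x]
after 8 — deliver 4→1: ·
after 9 — propose(1,'p'): ·
after 10 — deliver 1→4: n4:back/v1/[x,p]
after 11 — deliver 4→1: ·
after 12 — deliver 1→0: n0:back/v1/[x]
after 13 — deliver 0→1: n1:prim/v1/[p]
after 14 — deliver 1→2: n2:back/v1/[x]
after 15 — deliver 2→1: ·
after 16 — timeout(4): n4:back/v2/[x,p]
after 17 — timeout(2): n2:prim/v2/[x]
after 18 — propose(1,'r'): ·
after 19 — deliver 1→0: n0:back/v1/[x,p]
after 20 — deliver 0→1: ·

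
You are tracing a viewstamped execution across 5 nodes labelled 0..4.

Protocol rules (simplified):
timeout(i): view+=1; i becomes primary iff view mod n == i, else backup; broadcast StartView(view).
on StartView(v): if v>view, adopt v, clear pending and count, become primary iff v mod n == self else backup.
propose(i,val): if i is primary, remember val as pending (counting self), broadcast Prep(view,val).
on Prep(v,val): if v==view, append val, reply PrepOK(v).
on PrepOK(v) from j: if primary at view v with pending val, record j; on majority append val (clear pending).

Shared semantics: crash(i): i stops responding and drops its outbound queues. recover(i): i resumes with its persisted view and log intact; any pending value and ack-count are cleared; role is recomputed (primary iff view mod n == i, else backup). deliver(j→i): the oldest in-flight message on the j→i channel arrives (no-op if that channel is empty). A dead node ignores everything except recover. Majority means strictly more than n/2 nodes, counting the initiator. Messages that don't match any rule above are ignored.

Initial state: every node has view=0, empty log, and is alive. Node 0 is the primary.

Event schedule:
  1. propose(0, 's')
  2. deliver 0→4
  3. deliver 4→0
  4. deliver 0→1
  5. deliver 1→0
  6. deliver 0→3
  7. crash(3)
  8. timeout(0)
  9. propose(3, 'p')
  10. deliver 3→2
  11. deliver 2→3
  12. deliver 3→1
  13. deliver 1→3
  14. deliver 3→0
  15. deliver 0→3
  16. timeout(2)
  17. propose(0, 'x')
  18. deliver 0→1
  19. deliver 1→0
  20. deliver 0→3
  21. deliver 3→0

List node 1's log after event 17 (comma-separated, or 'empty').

s

1. propose(0,'s'):  nop
2. deliver 0→4:  <4:back v0 s>
3. deliver 4→0:  nop
4. deliver 0→1:  <1:back v0 s>
5. deliver 1→0:  <0:prim v0 s>
6. deliver 0→3:  <3:back v0 s>
7. crash(3):  <3:✗back v0 s>
8. timeout(0):  <0:back v1 s>
9. propose(3,'p'):  nop
10. deliver 3→2:  nop
11. deliver 2→3:  nop
12. deliver 3→1:  nop
13. deliver 1→3:  nop
14. deliver 3→0:  nop
15. deliver 0→3:  nop
16. timeout(2):  <2:back v1 ->
17. propose(0,'x'):  nop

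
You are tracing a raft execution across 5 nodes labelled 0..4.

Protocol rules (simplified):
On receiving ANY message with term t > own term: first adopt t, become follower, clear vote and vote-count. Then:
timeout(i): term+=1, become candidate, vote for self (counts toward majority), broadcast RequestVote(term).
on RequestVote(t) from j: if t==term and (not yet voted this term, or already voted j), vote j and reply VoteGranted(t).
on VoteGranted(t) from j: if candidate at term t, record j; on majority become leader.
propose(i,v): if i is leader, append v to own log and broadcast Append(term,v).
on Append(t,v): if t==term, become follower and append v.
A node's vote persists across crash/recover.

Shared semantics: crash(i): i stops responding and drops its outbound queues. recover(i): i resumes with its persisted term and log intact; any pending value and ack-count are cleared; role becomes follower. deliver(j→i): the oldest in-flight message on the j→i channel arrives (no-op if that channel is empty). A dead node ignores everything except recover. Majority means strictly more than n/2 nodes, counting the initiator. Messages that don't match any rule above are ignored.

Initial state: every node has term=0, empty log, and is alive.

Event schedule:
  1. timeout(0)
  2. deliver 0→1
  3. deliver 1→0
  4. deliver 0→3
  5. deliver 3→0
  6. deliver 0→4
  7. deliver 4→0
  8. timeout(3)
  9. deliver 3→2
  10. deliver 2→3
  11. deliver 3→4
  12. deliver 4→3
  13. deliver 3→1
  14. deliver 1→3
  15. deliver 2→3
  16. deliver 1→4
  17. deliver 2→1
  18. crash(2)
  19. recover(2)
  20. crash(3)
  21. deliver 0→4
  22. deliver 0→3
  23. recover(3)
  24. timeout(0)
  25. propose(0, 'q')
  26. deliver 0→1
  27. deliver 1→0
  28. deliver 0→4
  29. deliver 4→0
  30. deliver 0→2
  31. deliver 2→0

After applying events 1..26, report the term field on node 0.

step 1 timeout(0): 0={cand,t=1,log=-}
step 2 deliver 0→1: 1={foll,t=1,log=-}
step 3 deliver 1→0: —
step 4 deliver 0→3: 3={foll,t=1,log=-}
step 5 deliver 3→0: 0={lead,t=1,log=-}
step 6 deliver 0→4: 4={foll,t=1,log=-}
step 7 deliver 4→0: —
step 8 timeout(3): 3={cand,t=2,log=-}
step 9 deliver 3→2: 2={foll,t=2,log=-}
step 10 deliver 2→3: —
step 11 deliver 3→4: 4={foll,t=2,log=-}
step 12 deliver 4→3: 3={lead,t=2,log=-}
step 13 deliver 3→1: 1={foll,t=2,log=-}
step 14 deliver 1→3: —
step 15 deliver 2→3: —
step 16 deliver 1→4: —
step 17 deliver 2→1: —
step 18 crash(2): 2={✗foll,t=2,log=-}
step 19 recover(2): 2={foll,t=2,log=-}
step 20 crash(3): 3={✗lead,t=2,log=-}
step 21 deliver 0→4: —
step 22 deliver 0→3: —
step 23 recover(3): 3={foll,t=2,log=-}
step 24 timeout(0): 0={cand,t=2,log=-}
step 25 propose(0,'q'): —
step 26 deliver 0→1: —

2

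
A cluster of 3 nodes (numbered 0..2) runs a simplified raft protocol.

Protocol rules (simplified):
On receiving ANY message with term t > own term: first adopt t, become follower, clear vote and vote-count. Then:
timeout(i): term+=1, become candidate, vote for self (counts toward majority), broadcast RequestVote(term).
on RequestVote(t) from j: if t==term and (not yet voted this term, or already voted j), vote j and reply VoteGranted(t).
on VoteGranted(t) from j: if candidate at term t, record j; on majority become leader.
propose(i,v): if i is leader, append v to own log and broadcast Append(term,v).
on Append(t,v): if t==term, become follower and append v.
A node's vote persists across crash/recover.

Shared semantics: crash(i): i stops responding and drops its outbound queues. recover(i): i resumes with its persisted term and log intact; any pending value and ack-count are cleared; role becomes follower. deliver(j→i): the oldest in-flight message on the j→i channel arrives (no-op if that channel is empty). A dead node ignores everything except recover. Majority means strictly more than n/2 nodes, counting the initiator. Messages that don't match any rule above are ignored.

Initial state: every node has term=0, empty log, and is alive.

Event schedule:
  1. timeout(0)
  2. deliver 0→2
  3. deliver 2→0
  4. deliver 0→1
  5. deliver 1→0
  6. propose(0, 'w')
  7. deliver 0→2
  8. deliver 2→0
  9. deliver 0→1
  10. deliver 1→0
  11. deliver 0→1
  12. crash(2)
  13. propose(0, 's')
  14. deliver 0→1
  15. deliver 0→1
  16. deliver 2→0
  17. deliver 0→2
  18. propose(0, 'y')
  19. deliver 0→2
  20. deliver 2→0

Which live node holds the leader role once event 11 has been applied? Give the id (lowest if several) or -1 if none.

e1 timeout(0): 0[cand,t=1,-]
e2 deliver 0→2: 2[foll,t=1,-]
e3 deliver 2→0: 0[lead,t=1,-]
e4 deliver 0→1: 1[foll,t=1,-]
e5 deliver 1→0: ·
e6 propose(0,'w'): 0[lead,t=1,w]
e7 deliver 0→2: 2[foll,t=1,w]
e8 deliver 2→0: ·
e9 deliver 0→1: 1[foll,t=1,w]
e10 deliver 1→0: ·
e11 deliver 0→1: ·

0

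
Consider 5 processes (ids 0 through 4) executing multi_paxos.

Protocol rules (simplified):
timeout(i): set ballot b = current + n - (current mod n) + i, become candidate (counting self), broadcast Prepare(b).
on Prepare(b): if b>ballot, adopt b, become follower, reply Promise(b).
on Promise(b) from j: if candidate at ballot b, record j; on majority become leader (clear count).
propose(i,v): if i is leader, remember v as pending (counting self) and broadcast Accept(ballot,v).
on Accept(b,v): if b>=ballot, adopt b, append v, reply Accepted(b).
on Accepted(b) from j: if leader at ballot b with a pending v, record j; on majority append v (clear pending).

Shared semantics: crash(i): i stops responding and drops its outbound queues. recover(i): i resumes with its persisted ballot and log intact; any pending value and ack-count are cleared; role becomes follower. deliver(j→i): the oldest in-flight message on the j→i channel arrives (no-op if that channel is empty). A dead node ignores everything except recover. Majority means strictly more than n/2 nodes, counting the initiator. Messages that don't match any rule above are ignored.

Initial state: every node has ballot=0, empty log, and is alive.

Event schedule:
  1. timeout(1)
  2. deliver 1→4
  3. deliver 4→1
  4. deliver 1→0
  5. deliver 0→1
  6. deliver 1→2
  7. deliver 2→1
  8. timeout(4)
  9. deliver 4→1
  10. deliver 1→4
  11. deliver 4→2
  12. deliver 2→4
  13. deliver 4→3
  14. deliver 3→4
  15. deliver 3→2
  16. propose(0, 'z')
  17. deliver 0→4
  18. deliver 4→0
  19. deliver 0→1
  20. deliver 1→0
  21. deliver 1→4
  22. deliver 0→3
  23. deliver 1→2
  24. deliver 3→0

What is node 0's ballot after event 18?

14

after 1 — timeout(1): n1:cand/b6/[-]
after 2 — deliver 1→4: n4:foll/b6/[-]
after 3 — deliver 4→1: ·
after 4 — deliver 1→0: n0:foll/b6/[-]
after 5 — deliver 0→1: n1:lead/b6/[-]
after 6 — deliver 1→2: n2:foll/b6/[-]
after 7 — deliver 2→1: ·
after 8 — timeout(4): n4:cand/b14/[-]
after 9 — deliver 4→1: n1:foll/b14/[-]
after 10 — deliver 1→4: ·
after 11 — deliver 4→2: n2:foll/b14/[-]
after 12 — deliver 2→4: n4:lead/b14/[-]
after 13 — deliver 4→3: n3:foll/b14/[-]
after 14 — deliver 3→4: ·
after 15 — deliver 3→2: ·
after 16 — propose(0,'z'): ·
after 17 — deliver 0→4: ·
after 18 — deliver 4→0: n0:foll/b14/[-]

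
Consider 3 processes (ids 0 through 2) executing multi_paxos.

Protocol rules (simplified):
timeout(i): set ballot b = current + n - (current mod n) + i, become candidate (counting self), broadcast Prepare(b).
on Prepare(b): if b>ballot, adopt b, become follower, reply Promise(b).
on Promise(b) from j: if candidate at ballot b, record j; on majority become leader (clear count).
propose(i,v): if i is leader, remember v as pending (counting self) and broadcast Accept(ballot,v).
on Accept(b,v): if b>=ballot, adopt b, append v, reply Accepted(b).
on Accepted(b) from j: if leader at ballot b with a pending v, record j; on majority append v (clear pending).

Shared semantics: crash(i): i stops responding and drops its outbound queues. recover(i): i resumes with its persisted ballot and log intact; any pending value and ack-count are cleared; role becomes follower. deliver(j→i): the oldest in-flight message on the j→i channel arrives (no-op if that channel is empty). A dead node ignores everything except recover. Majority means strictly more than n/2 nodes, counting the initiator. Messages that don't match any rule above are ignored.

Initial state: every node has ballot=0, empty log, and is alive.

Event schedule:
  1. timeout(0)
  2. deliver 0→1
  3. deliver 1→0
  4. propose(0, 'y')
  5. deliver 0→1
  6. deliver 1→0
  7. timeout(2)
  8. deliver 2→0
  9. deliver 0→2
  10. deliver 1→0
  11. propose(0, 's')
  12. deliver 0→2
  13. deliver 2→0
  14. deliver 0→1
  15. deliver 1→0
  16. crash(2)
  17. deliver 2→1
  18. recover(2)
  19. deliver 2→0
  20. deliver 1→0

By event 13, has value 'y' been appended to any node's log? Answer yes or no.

yes

1. timeout(0):  <0:cand b3 ->
2. deliver 0→1:  <1:foll b3 ->
3. deliver 1→0:  <0:lead b3 ->
4. propose(0,'y'):  nop
5. deliver 0→1:  <1:foll b3 y>
6. deliver 1→0:  <0:lead b3 y>
7. timeout(2):  <2:cand b5 ->
8. deliver 2→0:  <0:foll b5 y>
9. deliver 0→2:  nop
10. deliver 1→0:  nop
11. propose(0,'s'):  nop
12. deliver 0→2:  nop
13. deliver 2→0:  nop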